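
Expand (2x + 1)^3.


Expand (2x + 1)^3 by repeated multiplication:
  (2x + 1)^2 = 4x^2 + 4x + 1
= 8x^3 + 12x^2 + 6x + 1


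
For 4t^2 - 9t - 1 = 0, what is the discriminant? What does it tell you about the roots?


D = b^2 - 4ac = (-9)^2 - 4(4)(-1) = 81 + 16 = 97
Since D > 0: two distinct irrational roots


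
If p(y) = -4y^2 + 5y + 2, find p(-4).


Using direct substitution:
  -4 * (-4)^2 = -64
  5 * (-4)^1 = -20
  constant: 2
Sum = -64 - 20 + 2 = -82


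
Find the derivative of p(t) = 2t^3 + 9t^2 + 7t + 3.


Apply the power rule term by term:
  d/dt(2t^3) = 6t^2
  d/dt(9t^2) = 18t
  d/dt(7t) = 7
  d/dt(3) = 0
p'(t) = 6t^2 + 18t + 7


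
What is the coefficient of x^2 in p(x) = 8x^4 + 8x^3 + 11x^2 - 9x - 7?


Read off the coefficient of x^2: 11


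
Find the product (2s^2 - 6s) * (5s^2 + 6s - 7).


Distribute each term of the first polynomial:
  (2s^2)(5s^2 + 6s - 7) = 10s^4 + 12s^3 - 14s^2
  (-6s)(5s^2 + 6s - 7) = -30s^3 - 36s^2 + 42s
Sum: 10s^4 - 18s^3 - 50s^2 + 42s


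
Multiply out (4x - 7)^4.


Expand (4x - 7)^4 by repeated multiplication:
  (4x - 7)^2 = 16x^2 - 56x + 49
  (4x - 7)^3 = 64x^3 - 336x^2 + 588x - 343
= 256x^4 - 1792x^3 + 4704x^2 - 5488x + 2401


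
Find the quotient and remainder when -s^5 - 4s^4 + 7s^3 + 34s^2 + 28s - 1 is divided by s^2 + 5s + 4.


(-s^5 - 4s^4 + 7s^3 + 34s^2 + 28s - 1) / (s^2 + 5s + 4)
Step 1: -s^3 * (s^2 + 5s + 4) = -s^5 - 5s^4 - 4s^3; subtract.
Step 2: s^2 * (s^2 + 5s + 4) = s^4 + 5s^3 + 4s^2; subtract.
Step 3: 6s * (s^2 + 5s + 4) = 6s^3 + 30s^2 + 24s; subtract.
Step 4: 0 * (s^2 + 5s + 4) = 0; subtract.
Quotient: -s^3 + s^2 + 6s, Remainder: 4s - 1


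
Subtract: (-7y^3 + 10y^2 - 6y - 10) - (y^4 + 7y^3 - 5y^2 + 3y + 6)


Distribute the minus sign:
  (-7y^3 + 10y^2 - 6y - 10)
- (y^4 + 7y^3 - 5y^2 + 3y + 6)
Negate second polynomial: -y^4 - 7y^3 + 5y^2 - 3y - 6
Add: -y^4 - 14y^3 + 15y^2 - 9y - 16


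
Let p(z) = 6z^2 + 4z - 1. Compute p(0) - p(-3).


p(0) = -1
p(-3) = 41
p(0) - p(-3) = -1 - 41 = -42


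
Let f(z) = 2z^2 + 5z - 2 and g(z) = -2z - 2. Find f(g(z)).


Substitute g(z) into f:
f(g(z)) = 2*(-2z - 2)^2 + 5*(-2z - 2) + (-2)
(-2z - 2)^2 = 4z^2 + 8z + 4
Expand and combine: 8z^2 + 6z - 4


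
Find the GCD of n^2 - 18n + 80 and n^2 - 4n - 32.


Factor each:
  n^2 - 18n + 80 = (n - 8)(n - 10)
  n^2 - 4n - 32 = (n - 8)(n + 4)
Common monic factor: n - 8


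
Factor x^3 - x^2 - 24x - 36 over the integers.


Try integer roots (divisors of -36). x=-3: p(-3)=0.
Divide out (x + 3): quotient is x^2 - 4x - 12.
Factor the quadratic: (x - 6)(x + 2)
Result: (x + 3)(x - 6)(x + 2)


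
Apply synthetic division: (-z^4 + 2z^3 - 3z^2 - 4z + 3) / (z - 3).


Synthetic division with c = 3. Coefficients: -1, 2, -3, -4, 3
Bring down -1.
  -1 * 3 = -3; -3 + 2 = -1
  -1 * 3 = -3; -3 - 3 = -6
  -6 * 3 = -18; -18 - 4 = -22
  -22 * 3 = -66; -66 + 3 = -63
Quotient: -z^3 - z^2 - 6z - 22, Remainder: -63


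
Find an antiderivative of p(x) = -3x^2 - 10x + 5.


Reverse power rule on each term:
  ∫ -3x^2 dx = -x^3
  ∫ -10x dx = -5x^2
  ∫ 5 dx = 5x
F(x) = -x^3 - 5x^2 + 5x + C


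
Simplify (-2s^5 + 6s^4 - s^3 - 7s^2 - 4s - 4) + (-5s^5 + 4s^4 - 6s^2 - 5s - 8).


Align terms by degree and add:
  -2s^5 + 6s^4 - s^3 - 7s^2 - 4s - 4
  -5s^5 + 4s^4 - 6s^2 - 5s - 8
= -7s^5 + 10s^4 - s^3 - 13s^2 - 9s - 12


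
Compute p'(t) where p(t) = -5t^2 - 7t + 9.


Apply the power rule term by term:
  d/dt(-5t^2) = -10t
  d/dt(-7t) = -7
  d/dt(9) = 0
p'(t) = -10t - 7


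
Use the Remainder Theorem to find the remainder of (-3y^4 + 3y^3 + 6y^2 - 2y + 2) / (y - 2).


By the Remainder Theorem, the remainder equals p(2):
  -3*(2)^4 = -48
  3*(2)^3 = 24
  6*(2)^2 = 24
  -2*(2)^1 = -4
  constant: 2
Sum: -48 + 24 + 24 - 4 + 2 = -2


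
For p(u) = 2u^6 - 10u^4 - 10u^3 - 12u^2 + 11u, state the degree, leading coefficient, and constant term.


Highest power of u is 6, with coefficient 2. Constant term is 0.
Degree = 6, leading coefficient = 2, constant term = 0


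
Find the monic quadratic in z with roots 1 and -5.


p(z) = (z - 1)(z + 5)
Expand: z^2 + 4z - 5


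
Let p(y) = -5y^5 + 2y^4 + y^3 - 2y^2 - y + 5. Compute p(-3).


Using direct substitution:
  -5 * (-3)^5 = 1215
  2 * (-3)^4 = 162
  1 * (-3)^3 = -27
  -2 * (-3)^2 = -18
  -1 * (-3)^1 = 3
  constant: 5
Sum = 1215 + 162 - 27 - 18 + 3 + 5 = 1340


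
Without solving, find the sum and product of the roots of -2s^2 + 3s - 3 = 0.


For as^2+bs+c=0: sum = -b/a, product = c/a.
a=-2, b=3, c=-3
Sum = -(3)/-2 = 3/2
Product = (-3)/-2 = 3/2


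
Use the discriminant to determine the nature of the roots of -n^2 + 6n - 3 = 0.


D = b^2 - 4ac = (6)^2 - 4(-1)(-3) = 36 - 12 = 24
Since D > 0: two distinct irrational roots


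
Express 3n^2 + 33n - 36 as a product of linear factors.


Roots satisfy r1 + r2 = -b/a = -11 and r1*r2 = c/a = -12.
So r1 = -12, r2 = 1.
3n^2 + 33n - 36 = 3(n - r1)(n - r2) = 3(n + 12)(n - 1)


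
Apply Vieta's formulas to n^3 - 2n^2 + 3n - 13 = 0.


Monic cubic n^3+bn^2+cn+d=0: sum=-b, pairwise sum=c, product=-d.
b=-2, c=3, d=-13
r1+r2+r3 = 2
r1r2+r1r3+r2r3 = 3
r1r2r3 = 13


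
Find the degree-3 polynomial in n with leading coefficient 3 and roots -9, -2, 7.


p(n) = 3(n + 9)(n + 2)(n - 7)
Expand: 3n^3 + 12n^2 - 177n - 378


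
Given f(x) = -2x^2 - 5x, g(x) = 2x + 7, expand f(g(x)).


Substitute g(x) into f:
f(g(x)) = -2*(2x + 7)^2 + (-5)*(2x + 7)
(2x + 7)^2 = 4x^2 + 28x + 49
Expand and combine: -8x^2 - 66x - 133


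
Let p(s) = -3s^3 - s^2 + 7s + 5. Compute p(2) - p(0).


p(2) = -9
p(0) = 5
p(2) - p(0) = -9 - 5 = -14


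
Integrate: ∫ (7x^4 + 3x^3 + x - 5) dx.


Reverse power rule on each term:
  ∫ 7x^4 dx = (7/5)x^5
  ∫ 3x^3 dx = (3/4)x^4
  ∫ x dx = (1/2)x^2
  ∫ -5 dx = -5x
F(x) = (7/5)x^5 + (3/4)x^4 + (1/2)x^2 - 5x + C


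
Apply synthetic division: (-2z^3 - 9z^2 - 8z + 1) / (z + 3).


Synthetic division with c = -3. Coefficients: -2, -9, -8, 1
Bring down -2.
  -2 * -3 = 6; 6 - 9 = -3
  -3 * -3 = 9; 9 - 8 = 1
  1 * -3 = -3; -3 + 1 = -2
Quotient: -2z^2 - 3z + 1, Remainder: -2


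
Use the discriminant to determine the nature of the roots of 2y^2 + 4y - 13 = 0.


D = b^2 - 4ac = (4)^2 - 4(2)(-13) = 16 + 104 = 120
Since D > 0: two distinct irrational roots


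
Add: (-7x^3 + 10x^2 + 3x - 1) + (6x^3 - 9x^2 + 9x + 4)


Align terms by degree and add:
  -7x^3 + 10x^2 + 3x - 1
+ 6x^3 - 9x^2 + 9x + 4
= -x^3 + x^2 + 12x + 3


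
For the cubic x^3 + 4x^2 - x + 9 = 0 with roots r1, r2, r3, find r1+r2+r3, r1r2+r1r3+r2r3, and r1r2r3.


Monic cubic x^3+bx^2+cx+d=0: sum=-b, pairwise sum=c, product=-d.
b=4, c=-1, d=9
r1+r2+r3 = -4
r1r2+r1r3+r2r3 = -1
r1r2r3 = -9


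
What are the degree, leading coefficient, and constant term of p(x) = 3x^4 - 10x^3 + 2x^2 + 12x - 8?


Highest power of x is 4, with coefficient 3. Constant term is -8.
Degree = 4, leading coefficient = 3, constant term = -8


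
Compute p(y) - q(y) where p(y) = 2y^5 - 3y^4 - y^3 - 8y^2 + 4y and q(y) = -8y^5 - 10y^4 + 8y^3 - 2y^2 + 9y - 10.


Distribute the minus sign:
  (2y^5 - 3y^4 - y^3 - 8y^2 + 4y)
- (-8y^5 - 10y^4 + 8y^3 - 2y^2 + 9y - 10)
Negate second polynomial: 8y^5 + 10y^4 - 8y^3 + 2y^2 - 9y + 10
Add: 10y^5 + 7y^4 - 9y^3 - 6y^2 - 5y + 10


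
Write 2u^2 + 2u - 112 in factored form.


Roots satisfy r1 + r2 = -b/a = -1 and r1*r2 = c/a = -56.
So r1 = 7, r2 = -8.
2u^2 + 2u - 112 = 2(u - r1)(u - r2) = 2(u - 7)(u + 8)


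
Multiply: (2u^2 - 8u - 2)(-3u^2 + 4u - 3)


Distribute each term of the first polynomial:
  (2u^2)(-3u^2 + 4u - 3) = -6u^4 + 8u^3 - 6u^2
  (-8u)(-3u^2 + 4u - 3) = 24u^3 - 32u^2 + 24u
  (-2)(-3u^2 + 4u - 3) = 6u^2 - 8u + 6
Sum: -6u^4 + 32u^3 - 32u^2 + 16u + 6


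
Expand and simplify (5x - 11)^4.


Expand (5x - 11)^4 by repeated multiplication:
  (5x - 11)^2 = 25x^2 - 110x + 121
  (5x - 11)^3 = 125x^3 - 825x^2 + 1815x - 1331
= 625x^4 - 5500x^3 + 18150x^2 - 26620x + 14641


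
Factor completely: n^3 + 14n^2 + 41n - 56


Try integer roots (divisors of -56). n=-7: p(-7)=0.
Divide out (n + 7): quotient is n^2 + 7n - 8.
Factor the quadratic: (n + 8)(n - 1)
Result: (n + 7)(n + 8)(n - 1)


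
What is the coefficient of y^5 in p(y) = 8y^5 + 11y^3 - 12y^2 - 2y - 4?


Read off the coefficient of y^5: 8


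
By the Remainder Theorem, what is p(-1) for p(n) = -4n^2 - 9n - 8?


By the Remainder Theorem, the remainder equals p(-1):
  -4*(-1)^2 = -4
  -9*(-1)^1 = 9
  constant: -8
Sum: -4 + 9 - 8 = -3


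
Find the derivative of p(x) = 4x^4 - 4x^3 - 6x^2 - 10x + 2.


Apply the power rule term by term:
  d/dx(4x^4) = 16x^3
  d/dx(-4x^3) = -12x^2
  d/dx(-6x^2) = -12x
  d/dx(-10x) = -10
  d/dx(2) = 0
p'(x) = 16x^3 - 12x^2 - 12x - 10


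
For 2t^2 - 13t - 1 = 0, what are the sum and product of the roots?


For at^2+bt+c=0: sum = -b/a, product = c/a.
a=2, b=-13, c=-1
Sum = -(-13)/2 = 13/2
Product = (-1)/2 = -1/2


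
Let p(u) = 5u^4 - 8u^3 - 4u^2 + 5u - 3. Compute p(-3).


Using direct substitution:
  5 * (-3)^4 = 405
  -8 * (-3)^3 = 216
  -4 * (-3)^2 = -36
  5 * (-3)^1 = -15
  constant: -3
Sum = 405 + 216 - 36 - 15 - 3 = 567


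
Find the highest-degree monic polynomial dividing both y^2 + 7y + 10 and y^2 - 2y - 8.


Factor each:
  y^2 + 7y + 10 = (y + 2)(y + 5)
  y^2 - 2y - 8 = (y + 2)(y - 4)
Common monic factor: y + 2


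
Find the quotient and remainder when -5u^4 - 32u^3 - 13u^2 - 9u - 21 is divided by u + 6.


(-5u^4 - 32u^3 - 13u^2 - 9u - 21) / (u + 6)
Step 1: -5u^3 * (u + 6) = -5u^4 - 30u^3; subtract.
Step 2: -2u^2 * (u + 6) = -2u^3 - 12u^2; subtract.
Step 3: -u * (u + 6) = -u^2 - 6u; subtract.
Step 4: -3 * (u + 6) = -3u - 18; subtract.
Quotient: -5u^3 - 2u^2 - u - 3, Remainder: -3


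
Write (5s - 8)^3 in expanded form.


Expand (5s - 8)^3 by repeated multiplication:
  (5s - 8)^2 = 25s^2 - 80s + 64
= 125s^3 - 600s^2 + 960s - 512


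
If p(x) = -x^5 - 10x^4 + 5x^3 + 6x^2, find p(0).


Using direct substitution:
  -1 * (0)^5 = 0
  -10 * (0)^4 = 0
  5 * (0)^3 = 0
  6 * (0)^2 = 0
  0 * (0)^1 = 0
  constant: 0
Sum = 0 + 0 + 0 + 0 + 0 + 0 = 0


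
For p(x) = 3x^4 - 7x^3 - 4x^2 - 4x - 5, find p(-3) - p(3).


p(-3) = 403
p(3) = 1
p(-3) - p(3) = 403 - 1 = 402


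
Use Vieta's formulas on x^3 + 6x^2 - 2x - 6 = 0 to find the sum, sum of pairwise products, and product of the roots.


Monic cubic x^3+bx^2+cx+d=0: sum=-b, pairwise sum=c, product=-d.
b=6, c=-2, d=-6
r1+r2+r3 = -6
r1r2+r1r3+r2r3 = -2
r1r2r3 = 6


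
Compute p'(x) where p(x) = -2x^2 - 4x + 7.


Apply the power rule term by term:
  d/dx(-2x^2) = -4x
  d/dx(-4x) = -4
  d/dx(7) = 0
p'(x) = -4x - 4


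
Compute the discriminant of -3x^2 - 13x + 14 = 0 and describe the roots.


D = b^2 - 4ac = (-13)^2 - 4(-3)(14) = 169 + 168 = 337
Since D > 0: two distinct irrational roots


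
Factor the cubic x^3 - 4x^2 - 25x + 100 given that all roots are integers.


Try integer roots (divisors of 100). x=4: p(4)=0.
Divide out (x - 4): quotient is x^2 - 25.
Factor the quadratic: (x - 5)(x + 5)
Result: (x - 4)(x - 5)(x + 5)


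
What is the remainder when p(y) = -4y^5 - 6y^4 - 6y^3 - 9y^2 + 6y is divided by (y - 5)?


By the Remainder Theorem, the remainder equals p(5):
  -4*(5)^5 = -12500
  -6*(5)^4 = -3750
  -6*(5)^3 = -750
  -9*(5)^2 = -225
  6*(5)^1 = 30
  constant: 0
Sum: -12500 - 3750 - 750 - 225 + 30 + 0 = -17195


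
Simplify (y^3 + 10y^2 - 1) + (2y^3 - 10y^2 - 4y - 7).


Align terms by degree and add:
  y^3 + 10y^2 - 1
+ 2y^3 - 10y^2 - 4y - 7
= 3y^3 - 4y - 8


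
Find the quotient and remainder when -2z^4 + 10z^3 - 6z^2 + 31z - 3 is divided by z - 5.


(-2z^4 + 10z^3 - 6z^2 + 31z - 3) / (z - 5)
Step 1: -2z^3 * (z - 5) = -2z^4 + 10z^3; subtract.
Step 2: 0 * (z - 5) = 0; subtract.
Step 3: -6z * (z - 5) = -6z^2 + 30z; subtract.
Step 4: 1 * (z - 5) = z - 5; subtract.
Quotient: -2z^3 - 6z + 1, Remainder: 2


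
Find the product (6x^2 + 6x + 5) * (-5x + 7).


Distribute each term of the first polynomial:
  (6x^2)(-5x + 7) = -30x^3 + 42x^2
  (6x)(-5x + 7) = -30x^2 + 42x
  (5)(-5x + 7) = -25x + 35
Sum: -30x^3 + 12x^2 + 17x + 35


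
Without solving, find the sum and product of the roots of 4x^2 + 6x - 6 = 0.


For ax^2+bx+c=0: sum = -b/a, product = c/a.
a=4, b=6, c=-6
Sum = -(6)/4 = -3/2
Product = (-6)/4 = -3/2


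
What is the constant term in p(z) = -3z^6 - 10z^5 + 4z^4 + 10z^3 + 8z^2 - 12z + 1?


Read off the constant term: 1


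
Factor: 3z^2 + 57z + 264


Roots satisfy r1 + r2 = -b/a = -19 and r1*r2 = c/a = 88.
So r1 = -8, r2 = -11.
3z^2 + 57z + 264 = 3(z - r1)(z - r2) = 3(z + 8)(z + 11)


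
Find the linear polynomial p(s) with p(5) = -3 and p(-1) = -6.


p(s) = ms + b. Using p(5)=-3, p(-1)=-6:
m = (-3 + 6)/(5 + 1) = 3/6 = 1/2
b = -3 - m*(5) = -3 - 5/2 = -11/2
p(s) = (1/2)s - (11/2)


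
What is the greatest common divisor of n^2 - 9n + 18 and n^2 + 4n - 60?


Factor each:
  n^2 - 9n + 18 = (n - 6)(n - 3)
  n^2 + 4n - 60 = (n - 6)(n + 10)
Common monic factor: n - 6


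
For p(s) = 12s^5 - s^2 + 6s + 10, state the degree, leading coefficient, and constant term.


Highest power of s is 5, with coefficient 12. Constant term is 10.
Degree = 5, leading coefficient = 12, constant term = 10


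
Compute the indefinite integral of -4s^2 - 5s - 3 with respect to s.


Reverse power rule on each term:
  ∫ -4s^2 ds = -(4/3)s^3
  ∫ -5s ds = -(5/2)s^2
  ∫ -3 ds = -3s
F(s) = -(4/3)s^3 - (5/2)s^2 - 3s + C


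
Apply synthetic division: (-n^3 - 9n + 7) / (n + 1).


Synthetic division with c = -1. Coefficients: -1, 0, -9, 7
Bring down -1.
  -1 * -1 = 1; 1 + 0 = 1
  1 * -1 = -1; -1 - 9 = -10
  -10 * -1 = 10; 10 + 7 = 17
Quotient: -n^2 + n - 10, Remainder: 17


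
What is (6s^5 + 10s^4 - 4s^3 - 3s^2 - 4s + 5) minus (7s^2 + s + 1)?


Distribute the minus sign:
  (6s^5 + 10s^4 - 4s^3 - 3s^2 - 4s + 5)
- (7s^2 + s + 1)
Negate second polynomial: -7s^2 - s - 1
Add: 6s^5 + 10s^4 - 4s^3 - 10s^2 - 5s + 4


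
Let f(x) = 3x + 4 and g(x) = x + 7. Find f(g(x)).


Substitute g(x) into f:
f(g(x)) = 3*(x + 7) + 4
Expand and combine: 3x + 25


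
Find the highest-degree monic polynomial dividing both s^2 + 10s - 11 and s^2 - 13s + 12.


Factor each:
  s^2 + 10s - 11 = (s - 1)(s + 11)
  s^2 - 13s + 12 = (s - 1)(s - 12)
Common monic factor: s - 1


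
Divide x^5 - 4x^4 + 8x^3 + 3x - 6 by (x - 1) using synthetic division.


Synthetic division with c = 1. Coefficients: 1, -4, 8, 0, 3, -6
Bring down 1.
  1 * 1 = 1; 1 - 4 = -3
  -3 * 1 = -3; -3 + 8 = 5
  5 * 1 = 5; 5 + 0 = 5
  5 * 1 = 5; 5 + 3 = 8
  8 * 1 = 8; 8 - 6 = 2
Quotient: x^4 - 3x^3 + 5x^2 + 5x + 8, Remainder: 2


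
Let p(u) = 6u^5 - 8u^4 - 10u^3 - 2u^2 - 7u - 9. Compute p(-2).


Using direct substitution:
  6 * (-2)^5 = -192
  -8 * (-2)^4 = -128
  -10 * (-2)^3 = 80
  -2 * (-2)^2 = -8
  -7 * (-2)^1 = 14
  constant: -9
Sum = -192 - 128 + 80 - 8 + 14 - 9 = -243


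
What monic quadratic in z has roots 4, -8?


p(z) = (z - 4)(z + 8)
Expand: z^2 + 4z - 32


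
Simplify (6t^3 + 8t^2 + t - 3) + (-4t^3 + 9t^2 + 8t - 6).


Align terms by degree and add:
  6t^3 + 8t^2 + t - 3
  -4t^3 + 9t^2 + 8t - 6
= 2t^3 + 17t^2 + 9t - 9


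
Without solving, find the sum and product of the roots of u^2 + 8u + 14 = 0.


For au^2+bu+c=0: sum = -b/a, product = c/a.
a=1, b=8, c=14
Sum = -(8)/1 = -8
Product = (14)/1 = 14


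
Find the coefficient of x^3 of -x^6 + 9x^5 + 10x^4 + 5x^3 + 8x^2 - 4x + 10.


Read off the coefficient of x^3: 5


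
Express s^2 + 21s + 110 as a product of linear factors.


Roots satisfy r1 + r2 = -b/a = -21 and r1*r2 = c/a = 110.
So r1 = -11, r2 = -10.
s^2 + 21s + 110 = (s - r1)(s - r2) = (s + 11)(s + 10)


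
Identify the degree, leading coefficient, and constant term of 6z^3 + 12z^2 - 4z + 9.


Highest power of z is 3, with coefficient 6. Constant term is 9.
Degree = 3, leading coefficient = 6, constant term = 9


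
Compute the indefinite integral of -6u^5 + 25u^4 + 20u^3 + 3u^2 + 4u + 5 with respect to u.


Reverse power rule on each term:
  ∫ -6u^5 du = -u^6
  ∫ 25u^4 du = 5u^5
  ∫ 20u^3 du = 5u^4
  ∫ 3u^2 du = u^3
  ∫ 4u du = 2u^2
  ∫ 5 du = 5u
F(u) = -u^6 + 5u^5 + 5u^4 + u^3 + 2u^2 + 5u + C


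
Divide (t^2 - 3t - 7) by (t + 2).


(t^2 - 3t - 7) / (t + 2)
Step 1: t * (t + 2) = t^2 + 2t; subtract.
Step 2: -5 * (t + 2) = -5t - 10; subtract.
Quotient: t - 5, Remainder: 3


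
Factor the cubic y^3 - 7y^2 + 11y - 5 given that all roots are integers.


Try integer roots (divisors of -5). y=1: p(1)=0.
Divide out (y - 1): quotient is y^2 - 6y + 5.
Factor the quadratic: (y - 5)(y - 1)
Result: (y - 1)(y - 5)(y - 1)


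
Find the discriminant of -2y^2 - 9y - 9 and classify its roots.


D = b^2 - 4ac = (-9)^2 - 4(-2)(-9) = 81 - 72 = 9
Since D > 0: two distinct rational roots


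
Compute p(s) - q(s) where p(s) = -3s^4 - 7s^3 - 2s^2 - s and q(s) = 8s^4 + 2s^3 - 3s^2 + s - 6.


Distribute the minus sign:
  (-3s^4 - 7s^3 - 2s^2 - s)
- (8s^4 + 2s^3 - 3s^2 + s - 6)
Negate second polynomial: -8s^4 - 2s^3 + 3s^2 - s + 6
Add: -11s^4 - 9s^3 + s^2 - 2s + 6


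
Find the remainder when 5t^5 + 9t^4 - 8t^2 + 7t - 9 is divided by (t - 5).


By the Remainder Theorem, the remainder equals p(5):
  5*(5)^5 = 15625
  9*(5)^4 = 5625
  0*(5)^3 = 0
  -8*(5)^2 = -200
  7*(5)^1 = 35
  constant: -9
Sum: 15625 + 5625 + 0 - 200 + 35 - 9 = 21076


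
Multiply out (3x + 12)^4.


Expand (3x + 12)^4 by repeated multiplication:
  (3x + 12)^2 = 9x^2 + 72x + 144
  (3x + 12)^3 = 27x^3 + 324x^2 + 1296x + 1728
= 81x^4 + 1296x^3 + 7776x^2 + 20736x + 20736


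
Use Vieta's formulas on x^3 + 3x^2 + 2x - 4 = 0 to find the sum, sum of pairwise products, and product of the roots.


Monic cubic x^3+bx^2+cx+d=0: sum=-b, pairwise sum=c, product=-d.
b=3, c=2, d=-4
r1+r2+r3 = -3
r1r2+r1r3+r2r3 = 2
r1r2r3 = 4


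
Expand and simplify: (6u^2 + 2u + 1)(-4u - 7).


Distribute each term of the first polynomial:
  (6u^2)(-4u - 7) = -24u^3 - 42u^2
  (2u)(-4u - 7) = -8u^2 - 14u
  (1)(-4u - 7) = -4u - 7
Sum: -24u^3 - 50u^2 - 18u - 7


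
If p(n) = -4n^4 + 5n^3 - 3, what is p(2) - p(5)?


p(2) = -27
p(5) = -1878
p(2) - p(5) = -27 + 1878 = 1851


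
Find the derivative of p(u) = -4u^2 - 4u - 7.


Apply the power rule term by term:
  d/du(-4u^2) = -8u
  d/du(-4u) = -4
  d/du(-7) = 0
p'(u) = -8u - 4


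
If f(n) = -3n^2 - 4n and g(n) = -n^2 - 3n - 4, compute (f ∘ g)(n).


Substitute g(n) into f:
f(g(n)) = -3*(-n^2 - 3n - 4)^2 + (-4)*(-n^2 - 3n - 4)
(-n^2 - 3n - 4)^2 = n^4 + 6n^3 + 17n^2 + 24n + 16
Expand and combine: -3n^4 - 18n^3 - 47n^2 - 60n - 32


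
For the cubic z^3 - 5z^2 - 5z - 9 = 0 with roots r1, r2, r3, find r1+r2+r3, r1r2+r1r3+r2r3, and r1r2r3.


Monic cubic z^3+bz^2+cz+d=0: sum=-b, pairwise sum=c, product=-d.
b=-5, c=-5, d=-9
r1+r2+r3 = 5
r1r2+r1r3+r2r3 = -5
r1r2r3 = 9


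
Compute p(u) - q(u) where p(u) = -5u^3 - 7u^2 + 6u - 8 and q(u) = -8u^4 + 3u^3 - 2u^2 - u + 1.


Distribute the minus sign:
  (-5u^3 - 7u^2 + 6u - 8)
- (-8u^4 + 3u^3 - 2u^2 - u + 1)
Negate second polynomial: 8u^4 - 3u^3 + 2u^2 + u - 1
Add: 8u^4 - 8u^3 - 5u^2 + 7u - 9


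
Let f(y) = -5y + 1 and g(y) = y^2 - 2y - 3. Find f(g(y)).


Substitute g(y) into f:
f(g(y)) = -5*(y^2 - 2y - 3) + 1
Expand and combine: -5y^2 + 10y + 16


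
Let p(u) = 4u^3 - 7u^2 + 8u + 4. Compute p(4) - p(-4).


p(4) = 180
p(-4) = -396
p(4) - p(-4) = 180 + 396 = 576


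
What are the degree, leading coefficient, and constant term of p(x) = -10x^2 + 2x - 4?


Highest power of x is 2, with coefficient -10. Constant term is -4.
Degree = 2, leading coefficient = -10, constant term = -4


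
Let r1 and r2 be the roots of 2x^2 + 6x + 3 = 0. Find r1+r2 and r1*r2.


For ax^2+bx+c=0: sum = -b/a, product = c/a.
a=2, b=6, c=3
Sum = -(6)/2 = -3
Product = (3)/2 = 3/2


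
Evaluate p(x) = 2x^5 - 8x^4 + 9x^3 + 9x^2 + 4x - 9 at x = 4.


Using direct substitution:
  2 * (4)^5 = 2048
  -8 * (4)^4 = -2048
  9 * (4)^3 = 576
  9 * (4)^2 = 144
  4 * (4)^1 = 16
  constant: -9
Sum = 2048 - 2048 + 576 + 144 + 16 - 9 = 727


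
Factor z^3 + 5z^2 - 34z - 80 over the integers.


Try integer roots (divisors of -80). z=-8: p(-8)=0.
Divide out (z + 8): quotient is z^2 - 3z - 10.
Factor the quadratic: (z + 2)(z - 5)
Result: (z + 8)(z + 2)(z - 5)


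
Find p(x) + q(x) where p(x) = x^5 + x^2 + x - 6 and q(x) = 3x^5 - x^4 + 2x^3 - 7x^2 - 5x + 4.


Align terms by degree and add:
  x^5 + x^2 + x - 6
+ 3x^5 - x^4 + 2x^3 - 7x^2 - 5x + 4
= 4x^5 - x^4 + 2x^3 - 6x^2 - 4x - 2


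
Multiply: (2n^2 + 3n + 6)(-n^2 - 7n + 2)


Distribute each term of the first polynomial:
  (2n^2)(-n^2 - 7n + 2) = -2n^4 - 14n^3 + 4n^2
  (3n)(-n^2 - 7n + 2) = -3n^3 - 21n^2 + 6n
  (6)(-n^2 - 7n + 2) = -6n^2 - 42n + 12
Sum: -2n^4 - 17n^3 - 23n^2 - 36n + 12


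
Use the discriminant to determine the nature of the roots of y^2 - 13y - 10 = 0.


D = b^2 - 4ac = (-13)^2 - 4(1)(-10) = 169 + 40 = 209
Since D > 0: two distinct irrational roots


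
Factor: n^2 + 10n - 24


Roots satisfy r1 + r2 = -b/a = -10 and r1*r2 = c/a = -24.
So r1 = -12, r2 = 2.
n^2 + 10n - 24 = (n - r1)(n - r2) = (n + 12)(n - 2)


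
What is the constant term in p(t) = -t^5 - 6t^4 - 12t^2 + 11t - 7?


Read off the constant term: -7


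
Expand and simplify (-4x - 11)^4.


Expand (-4x - 11)^4 by repeated multiplication:
  (-4x - 11)^2 = 16x^2 + 88x + 121
  (-4x - 11)^3 = -64x^3 - 528x^2 - 1452x - 1331
= 256x^4 + 2816x^3 + 11616x^2 + 21296x + 14641


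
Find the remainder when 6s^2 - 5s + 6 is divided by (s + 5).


By the Remainder Theorem, the remainder equals p(-5):
  6*(-5)^2 = 150
  -5*(-5)^1 = 25
  constant: 6
Sum: 150 + 25 + 6 = 181


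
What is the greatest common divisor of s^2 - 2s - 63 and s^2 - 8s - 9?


Factor each:
  s^2 - 2s - 63 = (s - 9)(s + 7)
  s^2 - 8s - 9 = (s - 9)(s + 1)
Common monic factor: s - 9


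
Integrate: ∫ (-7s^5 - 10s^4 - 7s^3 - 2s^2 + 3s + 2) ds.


Reverse power rule on each term:
  ∫ -7s^5 ds = -(7/6)s^6
  ∫ -10s^4 ds = -2s^5
  ∫ -7s^3 ds = -(7/4)s^4
  ∫ -2s^2 ds = -(2/3)s^3
  ∫ 3s ds = (3/2)s^2
  ∫ 2 ds = 2s
F(s) = -(7/6)s^6 - 2s^5 - (7/4)s^4 - (2/3)s^3 + (3/2)s^2 + 2s + C


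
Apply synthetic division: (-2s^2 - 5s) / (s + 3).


Synthetic division with c = -3. Coefficients: -2, -5, 0
Bring down -2.
  -2 * -3 = 6; 6 - 5 = 1
  1 * -3 = -3; -3 + 0 = -3
Quotient: -2s + 1, Remainder: -3


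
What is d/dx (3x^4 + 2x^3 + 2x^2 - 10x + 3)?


Apply the power rule term by term:
  d/dx(3x^4) = 12x^3
  d/dx(2x^3) = 6x^2
  d/dx(2x^2) = 4x
  d/dx(-10x) = -10
  d/dx(3) = 0
p'(x) = 12x^3 + 6x^2 + 4x - 10


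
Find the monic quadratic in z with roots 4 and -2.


p(z) = (z - 4)(z + 2)
Expand: z^2 - 2z - 8


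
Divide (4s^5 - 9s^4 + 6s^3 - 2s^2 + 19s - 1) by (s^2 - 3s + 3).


(4s^5 - 9s^4 + 6s^3 - 2s^2 + 19s - 1) / (s^2 - 3s + 3)
Step 1: 4s^3 * (s^2 - 3s + 3) = 4s^5 - 12s^4 + 12s^3; subtract.
Step 2: 3s^2 * (s^2 - 3s + 3) = 3s^4 - 9s^3 + 9s^2; subtract.
Step 3: 3s * (s^2 - 3s + 3) = 3s^3 - 9s^2 + 9s; subtract.
Step 4: -2 * (s^2 - 3s + 3) = -2s^2 + 6s - 6; subtract.
Quotient: 4s^3 + 3s^2 + 3s - 2, Remainder: 4s + 5


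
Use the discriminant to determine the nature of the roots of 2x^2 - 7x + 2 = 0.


D = b^2 - 4ac = (-7)^2 - 4(2)(2) = 49 - 16 = 33
Since D > 0: two distinct irrational roots


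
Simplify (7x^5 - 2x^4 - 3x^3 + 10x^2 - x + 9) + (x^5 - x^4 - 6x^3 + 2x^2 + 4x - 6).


Align terms by degree and add:
  7x^5 - 2x^4 - 3x^3 + 10x^2 - x + 9
+ x^5 - x^4 - 6x^3 + 2x^2 + 4x - 6
= 8x^5 - 3x^4 - 9x^3 + 12x^2 + 3x + 3


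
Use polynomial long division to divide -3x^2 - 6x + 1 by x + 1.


(-3x^2 - 6x + 1) / (x + 1)
Step 1: -3x * (x + 1) = -3x^2 - 3x; subtract.
Step 2: -3 * (x + 1) = -3x - 3; subtract.
Quotient: -3x - 3, Remainder: 4


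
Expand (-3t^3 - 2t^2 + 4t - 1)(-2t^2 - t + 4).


Distribute each term of the first polynomial:
  (-3t^3)(-2t^2 - t + 4) = 6t^5 + 3t^4 - 12t^3
  (-2t^2)(-2t^2 - t + 4) = 4t^4 + 2t^3 - 8t^2
  (4t)(-2t^2 - t + 4) = -8t^3 - 4t^2 + 16t
  (-1)(-2t^2 - t + 4) = 2t^2 + t - 4
Sum: 6t^5 + 7t^4 - 18t^3 - 10t^2 + 17t - 4


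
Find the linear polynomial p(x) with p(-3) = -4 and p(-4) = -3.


p(x) = mx + b. Using p(-3)=-4, p(-4)=-3:
m = (-4 + 3)/(-3 + 4) = -1/1 = -1
b = -4 - m*(-3) = -4 - 3 = -7
p(x) = -x - 7


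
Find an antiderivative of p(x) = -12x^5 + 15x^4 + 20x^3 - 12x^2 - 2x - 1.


Reverse power rule on each term:
  ∫ -12x^5 dx = -2x^6
  ∫ 15x^4 dx = 3x^5
  ∫ 20x^3 dx = 5x^4
  ∫ -12x^2 dx = -4x^3
  ∫ -2x dx = -x^2
  ∫ -1 dx = -x
F(x) = -2x^6 + 3x^5 + 5x^4 - 4x^3 - x^2 - x + C


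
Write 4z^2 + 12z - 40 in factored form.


Roots satisfy r1 + r2 = -b/a = -3 and r1*r2 = c/a = -10.
So r1 = 2, r2 = -5.
4z^2 + 12z - 40 = 4(z - r1)(z - r2) = 4(z - 2)(z + 5)


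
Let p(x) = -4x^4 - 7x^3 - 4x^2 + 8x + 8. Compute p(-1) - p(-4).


p(-1) = -1
p(-4) = -664
p(-1) - p(-4) = -1 + 664 = 663


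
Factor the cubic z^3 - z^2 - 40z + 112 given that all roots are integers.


Try integer roots (divisors of 112). z=-7: p(-7)=0.
Divide out (z + 7): quotient is z^2 - 8z + 16.
Factor the quadratic: (z - 4)(z - 4)
Result: (z + 7)(z - 4)(z - 4)


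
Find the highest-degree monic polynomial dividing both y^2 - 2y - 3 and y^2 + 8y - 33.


Factor each:
  y^2 - 2y - 3 = (y - 3)(y + 1)
  y^2 + 8y - 33 = (y - 3)(y + 11)
Common monic factor: y - 3


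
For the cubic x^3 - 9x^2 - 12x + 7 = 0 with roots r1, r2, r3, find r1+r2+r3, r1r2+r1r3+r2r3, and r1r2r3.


Monic cubic x^3+bx^2+cx+d=0: sum=-b, pairwise sum=c, product=-d.
b=-9, c=-12, d=7
r1+r2+r3 = 9
r1r2+r1r3+r2r3 = -12
r1r2r3 = -7


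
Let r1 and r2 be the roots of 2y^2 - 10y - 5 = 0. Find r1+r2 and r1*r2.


For ay^2+by+c=0: sum = -b/a, product = c/a.
a=2, b=-10, c=-5
Sum = -(-10)/2 = 5
Product = (-5)/2 = -5/2


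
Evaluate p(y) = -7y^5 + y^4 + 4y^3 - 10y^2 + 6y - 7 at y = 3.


Using direct substitution:
  -7 * (3)^5 = -1701
  1 * (3)^4 = 81
  4 * (3)^3 = 108
  -10 * (3)^2 = -90
  6 * (3)^1 = 18
  constant: -7
Sum = -1701 + 81 + 108 - 90 + 18 - 7 = -1591


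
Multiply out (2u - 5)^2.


Expand (2u - 5)^2 by repeated multiplication:
= 4u^2 - 20u + 25


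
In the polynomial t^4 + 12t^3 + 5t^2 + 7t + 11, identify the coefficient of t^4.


Read off the coefficient of t^4: 1


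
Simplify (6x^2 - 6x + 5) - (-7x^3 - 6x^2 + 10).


Distribute the minus sign:
  (6x^2 - 6x + 5)
- (-7x^3 - 6x^2 + 10)
Negate second polynomial: 7x^3 + 6x^2 - 10
Add: 7x^3 + 12x^2 - 6x - 5


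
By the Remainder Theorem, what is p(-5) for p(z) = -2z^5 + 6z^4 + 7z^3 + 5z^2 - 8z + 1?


By the Remainder Theorem, the remainder equals p(-5):
  -2*(-5)^5 = 6250
  6*(-5)^4 = 3750
  7*(-5)^3 = -875
  5*(-5)^2 = 125
  -8*(-5)^1 = 40
  constant: 1
Sum: 6250 + 3750 - 875 + 125 + 40 + 1 = 9291


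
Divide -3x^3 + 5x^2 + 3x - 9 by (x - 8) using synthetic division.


Synthetic division with c = 8. Coefficients: -3, 5, 3, -9
Bring down -3.
  -3 * 8 = -24; -24 + 5 = -19
  -19 * 8 = -152; -152 + 3 = -149
  -149 * 8 = -1192; -1192 - 9 = -1201
Quotient: -3x^2 - 19x - 149, Remainder: -1201


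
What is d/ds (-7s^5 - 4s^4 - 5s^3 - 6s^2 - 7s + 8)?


Apply the power rule term by term:
  d/ds(-7s^5) = -35s^4
  d/ds(-4s^4) = -16s^3
  d/ds(-5s^3) = -15s^2
  d/ds(-6s^2) = -12s
  d/ds(-7s) = -7
  d/ds(8) = 0
p'(s) = -35s^4 - 16s^3 - 15s^2 - 12s - 7


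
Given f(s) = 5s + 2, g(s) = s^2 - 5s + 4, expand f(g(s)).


Substitute g(s) into f:
f(g(s)) = 5*(s^2 - 5s + 4) + 2
Expand and combine: 5s^2 - 25s + 22


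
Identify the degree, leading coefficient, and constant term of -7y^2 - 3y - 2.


Highest power of y is 2, with coefficient -7. Constant term is -2.
Degree = 2, leading coefficient = -7, constant term = -2


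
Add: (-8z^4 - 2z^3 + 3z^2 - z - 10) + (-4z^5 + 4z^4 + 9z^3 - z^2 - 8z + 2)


Align terms by degree and add:
  -8z^4 - 2z^3 + 3z^2 - z - 10
  -4z^5 + 4z^4 + 9z^3 - z^2 - 8z + 2
= -4z^5 - 4z^4 + 7z^3 + 2z^2 - 9z - 8


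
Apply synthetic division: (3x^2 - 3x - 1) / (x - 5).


Synthetic division with c = 5. Coefficients: 3, -3, -1
Bring down 3.
  3 * 5 = 15; 15 - 3 = 12
  12 * 5 = 60; 60 - 1 = 59
Quotient: 3x + 12, Remainder: 59


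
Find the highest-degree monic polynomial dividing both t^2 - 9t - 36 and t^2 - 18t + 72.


Factor each:
  t^2 - 9t - 36 = (t - 12)(t + 3)
  t^2 - 18t + 72 = (t - 12)(t - 6)
Common monic factor: t - 12


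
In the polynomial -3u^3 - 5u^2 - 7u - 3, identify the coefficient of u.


Read off the coefficient of u: -7


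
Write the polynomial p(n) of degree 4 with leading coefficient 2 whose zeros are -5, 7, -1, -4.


p(n) = 2(n + 5)(n - 7)(n + 1)(n + 4)
Expand: 2n^4 + 6n^3 - 82n^2 - 366n - 280


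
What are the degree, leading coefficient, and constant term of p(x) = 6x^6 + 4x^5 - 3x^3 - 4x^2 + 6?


Highest power of x is 6, with coefficient 6. Constant term is 6.
Degree = 6, leading coefficient = 6, constant term = 6


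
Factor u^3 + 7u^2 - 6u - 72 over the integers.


Try integer roots (divisors of -72). u=3: p(3)=0.
Divide out (u - 3): quotient is u^2 + 10u + 24.
Factor the quadratic: (u + 6)(u + 4)
Result: (u - 3)(u + 6)(u + 4)


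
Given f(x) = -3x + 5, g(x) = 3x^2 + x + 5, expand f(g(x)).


Substitute g(x) into f:
f(g(x)) = -3*(3x^2 + x + 5) + 5
Expand and combine: -9x^2 - 3x - 10


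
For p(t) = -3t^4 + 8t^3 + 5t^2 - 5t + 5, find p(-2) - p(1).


p(-2) = -77
p(1) = 10
p(-2) - p(1) = -77 - 10 = -87


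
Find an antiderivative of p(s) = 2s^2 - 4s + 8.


Reverse power rule on each term:
  ∫ 2s^2 ds = (2/3)s^3
  ∫ -4s ds = -2s^2
  ∫ 8 ds = 8s
F(s) = (2/3)s^3 - 2s^2 + 8s + C


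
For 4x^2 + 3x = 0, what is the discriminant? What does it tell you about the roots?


D = b^2 - 4ac = (3)^2 - 4(4)(0) = 9 = 9
Since D > 0: two distinct rational roots


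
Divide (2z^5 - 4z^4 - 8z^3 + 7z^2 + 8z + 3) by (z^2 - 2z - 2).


(2z^5 - 4z^4 - 8z^3 + 7z^2 + 8z + 3) / (z^2 - 2z - 2)
Step 1: 2z^3 * (z^2 - 2z - 2) = 2z^5 - 4z^4 - 4z^3; subtract.
Step 2: 0 * (z^2 - 2z - 2) = 0; subtract.
Step 3: -4z * (z^2 - 2z - 2) = -4z^3 + 8z^2 + 8z; subtract.
Step 4: -1 * (z^2 - 2z - 2) = -z^2 + 2z + 2; subtract.
Quotient: 2z^3 - 4z - 1, Remainder: -2z + 1


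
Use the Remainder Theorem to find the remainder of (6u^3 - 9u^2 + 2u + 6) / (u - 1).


By the Remainder Theorem, the remainder equals p(1):
  6*(1)^3 = 6
  -9*(1)^2 = -9
  2*(1)^1 = 2
  constant: 6
Sum: 6 - 9 + 2 + 6 = 5


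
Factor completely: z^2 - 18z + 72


Roots satisfy r1 + r2 = -b/a = 18 and r1*r2 = c/a = 72.
So r1 = 12, r2 = 6.
z^2 - 18z + 72 = (z - r1)(z - r2) = (z - 12)(z - 6)


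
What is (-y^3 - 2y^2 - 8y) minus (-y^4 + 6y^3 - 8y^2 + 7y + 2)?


Distribute the minus sign:
  (-y^3 - 2y^2 - 8y)
- (-y^4 + 6y^3 - 8y^2 + 7y + 2)
Negate second polynomial: y^4 - 6y^3 + 8y^2 - 7y - 2
Add: y^4 - 7y^3 + 6y^2 - 15y - 2


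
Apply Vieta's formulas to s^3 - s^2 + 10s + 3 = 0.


Monic cubic s^3+bs^2+cs+d=0: sum=-b, pairwise sum=c, product=-d.
b=-1, c=10, d=3
r1+r2+r3 = 1
r1r2+r1r3+r2r3 = 10
r1r2r3 = -3


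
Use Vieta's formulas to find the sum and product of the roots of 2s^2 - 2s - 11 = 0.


For as^2+bs+c=0: sum = -b/a, product = c/a.
a=2, b=-2, c=-11
Sum = -(-2)/2 = 1
Product = (-11)/2 = -11/2


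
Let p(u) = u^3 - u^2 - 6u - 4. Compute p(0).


Using direct substitution:
  1 * (0)^3 = 0
  -1 * (0)^2 = 0
  -6 * (0)^1 = 0
  constant: -4
Sum = 0 + 0 + 0 - 4 = -4


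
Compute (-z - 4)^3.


Expand (-z - 4)^3 by repeated multiplication:
  (-z - 4)^2 = z^2 + 8z + 16
= -z^3 - 12z^2 - 48z - 64


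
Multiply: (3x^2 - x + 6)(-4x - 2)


Distribute each term of the first polynomial:
  (3x^2)(-4x - 2) = -12x^3 - 6x^2
  (-x)(-4x - 2) = 4x^2 + 2x
  (6)(-4x - 2) = -24x - 12
Sum: -12x^3 - 2x^2 - 22x - 12


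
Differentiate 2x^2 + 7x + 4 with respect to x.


Apply the power rule term by term:
  d/dx(2x^2) = 4x
  d/dx(7x) = 7
  d/dx(4) = 0
p'(x) = 4x + 7


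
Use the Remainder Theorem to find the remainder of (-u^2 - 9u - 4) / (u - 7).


By the Remainder Theorem, the remainder equals p(7):
  -1*(7)^2 = -49
  -9*(7)^1 = -63
  constant: -4
Sum: -49 - 63 - 4 = -116


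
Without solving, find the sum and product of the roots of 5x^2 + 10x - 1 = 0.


For ax^2+bx+c=0: sum = -b/a, product = c/a.
a=5, b=10, c=-1
Sum = -(10)/5 = -2
Product = (-1)/5 = -1/5


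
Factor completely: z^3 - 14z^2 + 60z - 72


Try integer roots (divisors of -72). z=2: p(2)=0.
Divide out (z - 2): quotient is z^2 - 12z + 36.
Factor the quadratic: (z - 6)(z - 6)
Result: (z - 2)(z - 6)(z - 6)


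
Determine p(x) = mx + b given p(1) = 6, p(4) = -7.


p(x) = mx + b. Using p(1)=6, p(4)=-7:
m = (6 + 7)/(1 - 4) = 13/-3 = -13/3
b = 6 - m*(1) = 6 + 13/3 = 31/3
p(x) = -(13/3)x + (31/3)


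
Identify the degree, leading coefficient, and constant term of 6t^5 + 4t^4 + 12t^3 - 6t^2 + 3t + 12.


Highest power of t is 5, with coefficient 6. Constant term is 12.
Degree = 5, leading coefficient = 6, constant term = 12


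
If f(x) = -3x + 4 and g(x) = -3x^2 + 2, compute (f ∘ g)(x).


Substitute g(x) into f:
f(g(x)) = -3*(-3x^2 + 2) + 4
Expand and combine: 9x^2 - 2


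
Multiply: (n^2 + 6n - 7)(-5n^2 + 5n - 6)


Distribute each term of the first polynomial:
  (n^2)(-5n^2 + 5n - 6) = -5n^4 + 5n^3 - 6n^2
  (6n)(-5n^2 + 5n - 6) = -30n^3 + 30n^2 - 36n
  (-7)(-5n^2 + 5n - 6) = 35n^2 - 35n + 42
Sum: -5n^4 - 25n^3 + 59n^2 - 71n + 42


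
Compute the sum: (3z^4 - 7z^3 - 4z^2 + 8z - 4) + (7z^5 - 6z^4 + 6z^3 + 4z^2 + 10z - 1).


Align terms by degree and add:
  3z^4 - 7z^3 - 4z^2 + 8z - 4
+ 7z^5 - 6z^4 + 6z^3 + 4z^2 + 10z - 1
= 7z^5 - 3z^4 - z^3 + 18z - 5


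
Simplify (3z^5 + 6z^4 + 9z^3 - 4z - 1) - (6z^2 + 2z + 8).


Distribute the minus sign:
  (3z^5 + 6z^4 + 9z^3 - 4z - 1)
- (6z^2 + 2z + 8)
Negate second polynomial: -6z^2 - 2z - 8
Add: 3z^5 + 6z^4 + 9z^3 - 6z^2 - 6z - 9


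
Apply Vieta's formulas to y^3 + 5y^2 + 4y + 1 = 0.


Monic cubic y^3+by^2+cy+d=0: sum=-b, pairwise sum=c, product=-d.
b=5, c=4, d=1
r1+r2+r3 = -5
r1r2+r1r3+r2r3 = 4
r1r2r3 = -1


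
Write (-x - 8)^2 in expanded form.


Expand (-x - 8)^2 by repeated multiplication:
= x^2 + 16x + 64


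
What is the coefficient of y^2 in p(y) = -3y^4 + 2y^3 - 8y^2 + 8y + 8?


Read off the coefficient of y^2: -8


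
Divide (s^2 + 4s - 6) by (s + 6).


(s^2 + 4s - 6) / (s + 6)
Step 1: s * (s + 6) = s^2 + 6s; subtract.
Step 2: -2 * (s + 6) = -2s - 12; subtract.
Quotient: s - 2, Remainder: 6


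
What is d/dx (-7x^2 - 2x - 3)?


Apply the power rule term by term:
  d/dx(-7x^2) = -14x
  d/dx(-2x) = -2
  d/dx(-3) = 0
p'(x) = -14x - 2


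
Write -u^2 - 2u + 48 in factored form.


Roots satisfy r1 + r2 = -b/a = -2 and r1*r2 = c/a = -48.
So r1 = 6, r2 = -8.
-u^2 - 2u + 48 = -(u - r1)(u - r2) = -(u - 6)(u + 8)


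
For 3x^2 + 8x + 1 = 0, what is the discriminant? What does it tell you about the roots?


D = b^2 - 4ac = (8)^2 - 4(3)(1) = 64 - 12 = 52
Since D > 0: two distinct irrational roots


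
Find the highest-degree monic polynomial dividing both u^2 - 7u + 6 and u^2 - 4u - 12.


Factor each:
  u^2 - 7u + 6 = (u - 6)(u - 1)
  u^2 - 4u - 12 = (u - 6)(u + 2)
Common monic factor: u - 6


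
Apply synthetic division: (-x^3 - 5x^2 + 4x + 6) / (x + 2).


Synthetic division with c = -2. Coefficients: -1, -5, 4, 6
Bring down -1.
  -1 * -2 = 2; 2 - 5 = -3
  -3 * -2 = 6; 6 + 4 = 10
  10 * -2 = -20; -20 + 6 = -14
Quotient: -x^2 - 3x + 10, Remainder: -14


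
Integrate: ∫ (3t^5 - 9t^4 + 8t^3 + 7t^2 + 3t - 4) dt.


Reverse power rule on each term:
  ∫ 3t^5 dt = (1/2)t^6
  ∫ -9t^4 dt = -(9/5)t^5
  ∫ 8t^3 dt = 2t^4
  ∫ 7t^2 dt = (7/3)t^3
  ∫ 3t dt = (3/2)t^2
  ∫ -4 dt = -4t
F(t) = (1/2)t^6 - (9/5)t^5 + 2t^4 + (7/3)t^3 + (3/2)t^2 - 4t + C


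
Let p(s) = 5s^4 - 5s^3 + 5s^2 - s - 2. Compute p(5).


Using direct substitution:
  5 * (5)^4 = 3125
  -5 * (5)^3 = -625
  5 * (5)^2 = 125
  -1 * (5)^1 = -5
  constant: -2
Sum = 3125 - 625 + 125 - 5 - 2 = 2618


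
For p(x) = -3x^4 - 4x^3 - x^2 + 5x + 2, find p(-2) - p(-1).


p(-2) = -28
p(-1) = -3
p(-2) - p(-1) = -28 + 3 = -25


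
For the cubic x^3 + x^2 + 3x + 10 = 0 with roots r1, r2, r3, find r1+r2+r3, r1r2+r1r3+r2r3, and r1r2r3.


Monic cubic x^3+bx^2+cx+d=0: sum=-b, pairwise sum=c, product=-d.
b=1, c=3, d=10
r1+r2+r3 = -1
r1r2+r1r3+r2r3 = 3
r1r2r3 = -10


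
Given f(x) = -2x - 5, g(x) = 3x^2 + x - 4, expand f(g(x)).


Substitute g(x) into f:
f(g(x)) = -2*(3x^2 + x - 4) + (-5)
Expand and combine: -6x^2 - 2x + 3


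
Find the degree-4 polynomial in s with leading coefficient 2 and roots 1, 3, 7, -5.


p(s) = 2(s - 1)(s - 3)(s - 7)(s + 5)
Expand: 2s^4 - 12s^3 - 48s^2 + 268s - 210


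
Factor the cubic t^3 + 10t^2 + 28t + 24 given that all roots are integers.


Try integer roots (divisors of 24). t=-6: p(-6)=0.
Divide out (t + 6): quotient is t^2 + 4t + 4.
Factor the quadratic: (t + 2)(t + 2)
Result: (t + 6)(t + 2)(t + 2)


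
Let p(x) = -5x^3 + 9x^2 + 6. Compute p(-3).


Using direct substitution:
  -5 * (-3)^3 = 135
  9 * (-3)^2 = 81
  0 * (-3)^1 = 0
  constant: 6
Sum = 135 + 81 + 0 + 6 = 222


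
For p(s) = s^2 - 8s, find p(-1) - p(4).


p(-1) = 9
p(4) = -16
p(-1) - p(4) = 9 + 16 = 25


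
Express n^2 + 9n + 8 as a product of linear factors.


Roots satisfy r1 + r2 = -b/a = -9 and r1*r2 = c/a = 8.
So r1 = -1, r2 = -8.
n^2 + 9n + 8 = (n - r1)(n - r2) = (n + 1)(n + 8)


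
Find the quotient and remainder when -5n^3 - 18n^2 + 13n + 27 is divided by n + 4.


(-5n^3 - 18n^2 + 13n + 27) / (n + 4)
Step 1: -5n^2 * (n + 4) = -5n^3 - 20n^2; subtract.
Step 2: 2n * (n + 4) = 2n^2 + 8n; subtract.
Step 3: 5 * (n + 4) = 5n + 20; subtract.
Quotient: -5n^2 + 2n + 5, Remainder: 7


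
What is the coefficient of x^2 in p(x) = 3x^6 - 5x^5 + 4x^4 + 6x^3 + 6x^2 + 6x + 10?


Read off the coefficient of x^2: 6


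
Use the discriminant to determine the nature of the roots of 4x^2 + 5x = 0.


D = b^2 - 4ac = (5)^2 - 4(4)(0) = 25 = 25
Since D > 0: two distinct rational roots


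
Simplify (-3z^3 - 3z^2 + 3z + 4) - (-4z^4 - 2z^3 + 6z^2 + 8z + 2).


Distribute the minus sign:
  (-3z^3 - 3z^2 + 3z + 4)
- (-4z^4 - 2z^3 + 6z^2 + 8z + 2)
Negate second polynomial: 4z^4 + 2z^3 - 6z^2 - 8z - 2
Add: 4z^4 - z^3 - 9z^2 - 5z + 2


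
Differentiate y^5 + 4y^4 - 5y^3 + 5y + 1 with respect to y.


Apply the power rule term by term:
  d/dy(y^5) = 5y^4
  d/dy(4y^4) = 16y^3
  d/dy(-5y^3) = -15y^2
  d/dy(5y) = 5
  d/dy(1) = 0
p'(y) = 5y^4 + 16y^3 - 15y^2 + 5


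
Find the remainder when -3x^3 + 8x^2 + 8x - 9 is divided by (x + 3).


By the Remainder Theorem, the remainder equals p(-3):
  -3*(-3)^3 = 81
  8*(-3)^2 = 72
  8*(-3)^1 = -24
  constant: -9
Sum: 81 + 72 - 24 - 9 = 120


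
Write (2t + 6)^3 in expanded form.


Expand (2t + 6)^3 by repeated multiplication:
  (2t + 6)^2 = 4t^2 + 24t + 36
= 8t^3 + 72t^2 + 216t + 216


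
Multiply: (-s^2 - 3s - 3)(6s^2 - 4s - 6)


Distribute each term of the first polynomial:
  (-s^2)(6s^2 - 4s - 6) = -6s^4 + 4s^3 + 6s^2
  (-3s)(6s^2 - 4s - 6) = -18s^3 + 12s^2 + 18s
  (-3)(6s^2 - 4s - 6) = -18s^2 + 12s + 18
Sum: -6s^4 - 14s^3 + 30s + 18


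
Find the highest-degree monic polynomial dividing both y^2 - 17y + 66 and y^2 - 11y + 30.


Factor each:
  y^2 - 17y + 66 = (y - 6)(y - 11)
  y^2 - 11y + 30 = (y - 6)(y - 5)
Common monic factor: y - 6


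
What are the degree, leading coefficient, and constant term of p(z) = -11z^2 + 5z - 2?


Highest power of z is 2, with coefficient -11. Constant term is -2.
Degree = 2, leading coefficient = -11, constant term = -2
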